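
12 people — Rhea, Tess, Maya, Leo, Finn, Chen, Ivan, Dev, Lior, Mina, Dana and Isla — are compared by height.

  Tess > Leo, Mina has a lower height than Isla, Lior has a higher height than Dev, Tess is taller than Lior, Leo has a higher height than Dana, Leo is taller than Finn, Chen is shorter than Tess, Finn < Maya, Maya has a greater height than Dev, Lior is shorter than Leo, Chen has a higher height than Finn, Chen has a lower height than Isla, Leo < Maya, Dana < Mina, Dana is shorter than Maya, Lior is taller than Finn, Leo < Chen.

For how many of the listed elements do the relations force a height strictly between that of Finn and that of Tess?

3

Chaining upward from Finn reaches: Lior, Leo, Chen, Maya, Isla.
Chaining downward from Tess reaches: Dana, Dev, Lior, Leo, Chen.
Strictly between Finn and Tess are those in both lists: Lior, Leo, Chen — 3 elements.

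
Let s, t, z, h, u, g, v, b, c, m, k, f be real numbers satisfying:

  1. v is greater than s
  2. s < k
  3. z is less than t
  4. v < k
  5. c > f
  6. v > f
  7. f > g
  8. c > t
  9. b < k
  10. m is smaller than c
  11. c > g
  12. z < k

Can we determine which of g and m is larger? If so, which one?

Following every chain through g: above g we get f, v, c, k.
m is not reached, and no chain runs the other way from m to g.
So the given relations leave the order of g and m undetermined.

undetermined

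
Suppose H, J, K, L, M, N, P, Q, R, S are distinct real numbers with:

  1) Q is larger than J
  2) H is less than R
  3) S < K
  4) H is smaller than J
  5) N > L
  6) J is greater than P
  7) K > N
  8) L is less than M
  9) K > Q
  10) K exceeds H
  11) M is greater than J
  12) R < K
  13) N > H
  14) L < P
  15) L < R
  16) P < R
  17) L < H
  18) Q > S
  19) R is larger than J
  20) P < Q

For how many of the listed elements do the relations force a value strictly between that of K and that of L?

Chaining upward from L reaches: H, P, J, M, N, R, Q.
Chaining downward from K reaches: H, P, J, S, N, R, Q.
Strictly between L and K are those in both lists: H, P, J, N, R, Q — 6 elements.

6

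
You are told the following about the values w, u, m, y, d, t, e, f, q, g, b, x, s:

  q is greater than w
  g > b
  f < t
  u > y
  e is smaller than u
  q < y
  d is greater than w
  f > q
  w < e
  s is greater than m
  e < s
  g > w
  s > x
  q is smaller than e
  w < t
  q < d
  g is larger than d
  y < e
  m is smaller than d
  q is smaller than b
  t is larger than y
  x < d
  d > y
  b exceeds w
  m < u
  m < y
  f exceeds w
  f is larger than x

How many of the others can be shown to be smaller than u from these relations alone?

The elements the relations force below u are m, w, q, y, e — no chain reaches any other.
That is 5.

5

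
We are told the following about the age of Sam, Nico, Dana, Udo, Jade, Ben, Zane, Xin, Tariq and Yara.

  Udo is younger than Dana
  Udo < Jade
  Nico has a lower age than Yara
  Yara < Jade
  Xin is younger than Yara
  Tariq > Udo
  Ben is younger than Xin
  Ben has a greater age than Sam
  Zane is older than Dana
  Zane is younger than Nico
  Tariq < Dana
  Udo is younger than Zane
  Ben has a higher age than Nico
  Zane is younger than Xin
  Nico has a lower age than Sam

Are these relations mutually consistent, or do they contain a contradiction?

Every relation is compatible with Udo < Tariq < Dana < Zane < Nico < Sam < Ben < Xin < Yara < Jade; the set is consistent.

consistent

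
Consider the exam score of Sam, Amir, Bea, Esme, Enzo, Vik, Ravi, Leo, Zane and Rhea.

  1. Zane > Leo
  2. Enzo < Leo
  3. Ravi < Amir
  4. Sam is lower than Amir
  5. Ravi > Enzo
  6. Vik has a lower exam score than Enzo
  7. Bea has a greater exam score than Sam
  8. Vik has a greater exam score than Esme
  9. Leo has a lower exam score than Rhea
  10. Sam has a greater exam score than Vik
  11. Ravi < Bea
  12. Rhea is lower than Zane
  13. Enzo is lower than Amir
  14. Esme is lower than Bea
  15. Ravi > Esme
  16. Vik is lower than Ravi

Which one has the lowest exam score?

Vik is not least since Esme < Vik; Sam is not least since Vik < Sam; Enzo is not least since Vik < Enzo; Ravi is not least since Esme < Ravi; Amir is not least since Ravi < Amir; Leo is not least since Enzo < Leo; Bea is not least since Esme < Bea; Rhea is not least since Leo < Rhea; Zane is not least since Leo < Zane.
Only Esme has nothing below it, so Esme is the lowest exam score.

Esme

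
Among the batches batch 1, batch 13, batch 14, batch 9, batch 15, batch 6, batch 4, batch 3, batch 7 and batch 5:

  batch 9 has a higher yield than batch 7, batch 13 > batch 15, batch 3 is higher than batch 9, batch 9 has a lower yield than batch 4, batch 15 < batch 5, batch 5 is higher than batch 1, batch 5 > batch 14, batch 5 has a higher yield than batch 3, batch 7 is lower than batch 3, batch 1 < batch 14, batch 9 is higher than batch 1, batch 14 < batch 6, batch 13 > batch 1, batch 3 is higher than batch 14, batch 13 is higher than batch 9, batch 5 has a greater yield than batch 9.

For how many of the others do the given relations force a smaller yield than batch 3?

The elements the relations force below batch 3 are batch 1, batch 7, batch 14, batch 9 — no chain reaches any other.
That is 4.

4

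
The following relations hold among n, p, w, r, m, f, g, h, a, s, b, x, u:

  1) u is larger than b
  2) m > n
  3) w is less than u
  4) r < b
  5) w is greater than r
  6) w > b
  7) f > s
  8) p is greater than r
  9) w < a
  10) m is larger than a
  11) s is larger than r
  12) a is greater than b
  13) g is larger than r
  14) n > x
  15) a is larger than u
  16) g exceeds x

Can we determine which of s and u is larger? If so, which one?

Following every chain through s: above s we get f; below s we get r.
u is not reached, and no chain runs the other way from u to s.
So the given relations leave the order of s and u undetermined.

undetermined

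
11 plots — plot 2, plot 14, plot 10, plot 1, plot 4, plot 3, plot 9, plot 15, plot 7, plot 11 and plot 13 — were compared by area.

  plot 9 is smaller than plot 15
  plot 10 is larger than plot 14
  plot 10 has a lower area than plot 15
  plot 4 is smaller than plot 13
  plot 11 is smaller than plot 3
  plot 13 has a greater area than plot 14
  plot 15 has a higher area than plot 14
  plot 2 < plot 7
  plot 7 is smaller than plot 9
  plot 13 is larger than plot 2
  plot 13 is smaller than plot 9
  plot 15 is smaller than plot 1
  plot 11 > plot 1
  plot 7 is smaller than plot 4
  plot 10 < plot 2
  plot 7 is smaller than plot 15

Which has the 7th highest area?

plot 4

Piecing the relations together gives one ordering: plot 14 < plot 10 < plot 2 < plot 7 < plot 4 < plot 13 < plot 9 < plot 15 < plot 1 < plot 11 < plot 3.
Counting 7 from the largest end gives plot 4.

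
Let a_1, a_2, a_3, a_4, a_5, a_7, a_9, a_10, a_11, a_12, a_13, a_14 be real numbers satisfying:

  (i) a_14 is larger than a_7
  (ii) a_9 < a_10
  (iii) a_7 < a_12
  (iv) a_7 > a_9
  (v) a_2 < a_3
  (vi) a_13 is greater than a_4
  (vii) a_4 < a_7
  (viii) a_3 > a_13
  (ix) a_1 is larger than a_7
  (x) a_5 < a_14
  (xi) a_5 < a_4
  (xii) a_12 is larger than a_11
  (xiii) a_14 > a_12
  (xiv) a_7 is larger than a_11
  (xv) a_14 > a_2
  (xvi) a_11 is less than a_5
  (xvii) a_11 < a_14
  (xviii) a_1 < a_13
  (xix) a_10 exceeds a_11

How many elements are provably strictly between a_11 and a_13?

The relations place a_11 below a_13. An element lies strictly between them when it is forced above a_11 and also forced below a_13.
Above a_11: {a_5, a_4, a_7, a_1, a_12, a_3, a_10, a_14}. Below a_13: {a_5, a_4, a_9, a_7, a_1}.
Intersection: {a_5, a_4, a_7, a_1} — 4.

4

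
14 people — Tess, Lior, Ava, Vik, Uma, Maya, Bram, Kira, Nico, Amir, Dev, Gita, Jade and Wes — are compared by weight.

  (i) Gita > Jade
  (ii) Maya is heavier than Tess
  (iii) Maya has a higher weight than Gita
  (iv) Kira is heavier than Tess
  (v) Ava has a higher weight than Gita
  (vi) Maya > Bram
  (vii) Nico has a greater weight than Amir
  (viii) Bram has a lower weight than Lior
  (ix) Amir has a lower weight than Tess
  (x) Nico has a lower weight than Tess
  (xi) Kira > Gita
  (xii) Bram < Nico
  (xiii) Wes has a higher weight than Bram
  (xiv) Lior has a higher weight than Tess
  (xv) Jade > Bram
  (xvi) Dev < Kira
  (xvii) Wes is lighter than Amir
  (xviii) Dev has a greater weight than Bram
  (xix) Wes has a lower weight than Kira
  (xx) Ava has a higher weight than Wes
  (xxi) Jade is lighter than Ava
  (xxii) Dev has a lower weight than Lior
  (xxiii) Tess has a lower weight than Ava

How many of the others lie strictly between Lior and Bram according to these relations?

Chaining upward from Bram reaches: Wes, Amir, Nico, Jade, Dev, Tess, Gita, Ava, Kira, Maya.
Chaining downward from Lior reaches: Wes, Amir, Nico, Dev, Tess.
Strictly between Bram and Lior are those in both lists: Wes, Amir, Nico, Dev, Tess — 5 elements.

5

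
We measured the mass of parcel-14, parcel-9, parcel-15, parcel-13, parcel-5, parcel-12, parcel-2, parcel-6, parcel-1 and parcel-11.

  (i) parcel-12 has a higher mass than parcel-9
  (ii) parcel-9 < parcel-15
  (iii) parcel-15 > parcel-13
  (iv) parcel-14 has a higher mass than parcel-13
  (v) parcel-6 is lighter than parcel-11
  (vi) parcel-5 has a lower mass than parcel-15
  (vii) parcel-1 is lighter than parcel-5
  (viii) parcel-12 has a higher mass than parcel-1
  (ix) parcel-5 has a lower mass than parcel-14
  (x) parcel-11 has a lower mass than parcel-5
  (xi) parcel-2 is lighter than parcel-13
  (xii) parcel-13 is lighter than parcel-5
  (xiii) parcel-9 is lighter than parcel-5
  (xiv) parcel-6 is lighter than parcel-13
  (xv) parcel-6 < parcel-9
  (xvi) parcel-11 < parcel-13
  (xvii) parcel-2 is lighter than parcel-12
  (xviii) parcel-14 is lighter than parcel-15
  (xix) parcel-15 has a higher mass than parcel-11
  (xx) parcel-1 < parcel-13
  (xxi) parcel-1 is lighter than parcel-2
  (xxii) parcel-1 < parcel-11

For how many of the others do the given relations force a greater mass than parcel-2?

From parcel-2 the given relations immediately reach parcel-13, parcel-12.
From those, parcel-5, parcel-14, parcel-15 — 5 in total.
No other element is forced above parcel-2 by the given relations, so the count is 5.

5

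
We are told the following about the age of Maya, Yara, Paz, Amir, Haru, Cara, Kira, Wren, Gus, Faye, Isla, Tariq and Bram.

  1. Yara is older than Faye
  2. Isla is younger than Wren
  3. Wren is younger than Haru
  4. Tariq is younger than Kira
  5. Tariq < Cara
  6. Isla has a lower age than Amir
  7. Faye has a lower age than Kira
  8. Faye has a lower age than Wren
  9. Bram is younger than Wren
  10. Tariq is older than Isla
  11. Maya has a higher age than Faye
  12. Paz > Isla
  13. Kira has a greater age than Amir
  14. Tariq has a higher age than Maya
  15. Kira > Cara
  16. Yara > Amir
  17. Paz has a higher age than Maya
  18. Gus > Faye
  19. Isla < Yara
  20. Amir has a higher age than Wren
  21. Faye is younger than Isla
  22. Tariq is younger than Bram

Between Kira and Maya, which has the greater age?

Maya < Tariq and Tariq < Bram give Maya < Bram.
Then Bram < Wren extends the chain to Wren.
With Wren < Amir: Maya < Tariq < Bram < Wren < Amir.
Then Amir < Kira extends the chain to Kira.
So Maya < Kira; Kira is the older of the two.

Kira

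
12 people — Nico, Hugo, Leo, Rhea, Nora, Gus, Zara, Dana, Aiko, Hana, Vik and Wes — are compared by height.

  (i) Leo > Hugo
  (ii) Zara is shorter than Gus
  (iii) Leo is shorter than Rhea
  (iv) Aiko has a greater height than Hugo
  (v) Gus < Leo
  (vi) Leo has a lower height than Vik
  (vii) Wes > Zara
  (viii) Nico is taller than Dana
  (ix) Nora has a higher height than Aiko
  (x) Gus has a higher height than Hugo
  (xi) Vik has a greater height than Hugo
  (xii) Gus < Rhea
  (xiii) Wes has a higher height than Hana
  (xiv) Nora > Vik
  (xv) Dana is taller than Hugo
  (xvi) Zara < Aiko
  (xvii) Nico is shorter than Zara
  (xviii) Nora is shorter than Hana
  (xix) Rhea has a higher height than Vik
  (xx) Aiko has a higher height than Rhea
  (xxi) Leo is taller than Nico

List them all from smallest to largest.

The consecutive links are each given: Hugo < Dana; Dana < Nico; Nico < Zara; Zara < Gus; Gus < Leo; Leo < Vik; Vik < Rhea; Rhea < Aiko; Aiko < Nora; Nora < Hana; Hana < Wes.

Hugo < Dana < Nico < Zara < Gus < Leo < Vik < Rhea < Aiko < Nora < Hana < Wes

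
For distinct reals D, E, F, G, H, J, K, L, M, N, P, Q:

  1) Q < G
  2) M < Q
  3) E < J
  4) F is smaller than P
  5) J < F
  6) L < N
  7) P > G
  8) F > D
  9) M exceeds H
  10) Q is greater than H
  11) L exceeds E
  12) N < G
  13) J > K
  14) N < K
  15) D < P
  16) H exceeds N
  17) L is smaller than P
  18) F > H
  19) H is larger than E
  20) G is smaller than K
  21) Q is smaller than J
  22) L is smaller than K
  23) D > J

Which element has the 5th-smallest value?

Chaining the given pairs: E < L < N < H < M < Q < G < K < J < D < F < P.
The 5th smallest is M.

M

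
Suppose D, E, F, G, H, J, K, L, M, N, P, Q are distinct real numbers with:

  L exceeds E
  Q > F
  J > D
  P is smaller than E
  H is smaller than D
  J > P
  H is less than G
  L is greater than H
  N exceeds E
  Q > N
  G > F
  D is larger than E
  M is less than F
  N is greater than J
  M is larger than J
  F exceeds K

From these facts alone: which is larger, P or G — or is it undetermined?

Link the given pairs in sequence: P < E; E < D; D < J; J < M; M < F; F < G.
Together: P < E < D < J < M < F < G.
So G is larger.

G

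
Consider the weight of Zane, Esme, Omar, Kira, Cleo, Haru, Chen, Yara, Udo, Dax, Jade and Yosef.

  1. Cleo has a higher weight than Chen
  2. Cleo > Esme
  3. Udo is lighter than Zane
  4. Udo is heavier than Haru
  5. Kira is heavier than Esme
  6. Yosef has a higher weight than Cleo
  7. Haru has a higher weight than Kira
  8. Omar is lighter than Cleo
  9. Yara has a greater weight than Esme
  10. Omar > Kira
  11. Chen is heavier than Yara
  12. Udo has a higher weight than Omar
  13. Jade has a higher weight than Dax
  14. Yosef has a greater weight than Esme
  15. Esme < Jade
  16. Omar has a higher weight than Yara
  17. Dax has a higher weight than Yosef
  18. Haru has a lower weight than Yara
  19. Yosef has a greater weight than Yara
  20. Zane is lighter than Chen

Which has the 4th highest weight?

Cleo

Piecing the relations together gives one ordering: Esme < Kira < Haru < Yara < Omar < Udo < Zane < Chen < Cleo < Yosef < Dax < Jade.
Counting 4 from the largest end gives Cleo.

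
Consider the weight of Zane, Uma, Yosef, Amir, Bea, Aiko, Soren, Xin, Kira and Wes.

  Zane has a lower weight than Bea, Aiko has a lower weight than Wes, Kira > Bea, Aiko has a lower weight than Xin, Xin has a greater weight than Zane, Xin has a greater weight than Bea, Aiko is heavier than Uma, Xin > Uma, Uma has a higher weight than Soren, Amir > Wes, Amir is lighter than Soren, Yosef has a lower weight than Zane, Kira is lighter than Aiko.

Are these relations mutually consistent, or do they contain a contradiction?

inconsistent

Chaining the given relations yields Aiko < Wes < Amir < Soren < Uma, so Aiko < Uma. But one relation states Uma < Aiko. These cannot both hold.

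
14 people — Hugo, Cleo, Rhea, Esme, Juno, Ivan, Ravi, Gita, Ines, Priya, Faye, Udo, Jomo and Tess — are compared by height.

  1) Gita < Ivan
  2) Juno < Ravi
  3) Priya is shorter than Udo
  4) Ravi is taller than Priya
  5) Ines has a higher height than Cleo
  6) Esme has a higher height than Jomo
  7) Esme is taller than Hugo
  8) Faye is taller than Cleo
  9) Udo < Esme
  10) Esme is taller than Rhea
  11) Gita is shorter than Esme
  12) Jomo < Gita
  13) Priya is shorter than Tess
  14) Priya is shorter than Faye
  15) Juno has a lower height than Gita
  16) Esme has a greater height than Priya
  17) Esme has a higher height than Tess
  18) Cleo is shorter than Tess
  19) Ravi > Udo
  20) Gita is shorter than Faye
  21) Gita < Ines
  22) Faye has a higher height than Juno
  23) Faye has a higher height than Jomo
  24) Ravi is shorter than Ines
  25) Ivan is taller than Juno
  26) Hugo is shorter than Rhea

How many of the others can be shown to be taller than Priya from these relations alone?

Directly above Priya: Udo, Faye, Tess, Ravi, Esme.
One step further: Ines (6 so far).
Nothing else is reachable above Priya; 6 in all.

6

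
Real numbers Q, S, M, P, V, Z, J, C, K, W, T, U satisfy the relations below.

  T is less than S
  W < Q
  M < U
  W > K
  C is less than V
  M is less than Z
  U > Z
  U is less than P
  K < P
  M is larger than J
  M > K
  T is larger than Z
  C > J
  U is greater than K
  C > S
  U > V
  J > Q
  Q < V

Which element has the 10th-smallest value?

V

The consecutive relations fix a unique order: K < W < Q < J < M < Z < T < S < C < V < U < P.
Counting 10 from the smallest end gives V.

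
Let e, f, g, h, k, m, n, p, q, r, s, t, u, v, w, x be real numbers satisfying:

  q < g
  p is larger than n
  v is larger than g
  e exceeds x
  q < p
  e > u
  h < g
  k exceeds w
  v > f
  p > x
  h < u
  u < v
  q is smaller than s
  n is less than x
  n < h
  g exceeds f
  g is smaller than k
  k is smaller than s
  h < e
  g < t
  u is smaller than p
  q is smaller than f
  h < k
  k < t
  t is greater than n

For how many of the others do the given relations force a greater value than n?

10

Directly above n: h, x, p, t.
One step further: g, u, k, e (8 so far).
One step further: s, v (10 so far).
No other element is forced above n by the given relations, so the count is 10.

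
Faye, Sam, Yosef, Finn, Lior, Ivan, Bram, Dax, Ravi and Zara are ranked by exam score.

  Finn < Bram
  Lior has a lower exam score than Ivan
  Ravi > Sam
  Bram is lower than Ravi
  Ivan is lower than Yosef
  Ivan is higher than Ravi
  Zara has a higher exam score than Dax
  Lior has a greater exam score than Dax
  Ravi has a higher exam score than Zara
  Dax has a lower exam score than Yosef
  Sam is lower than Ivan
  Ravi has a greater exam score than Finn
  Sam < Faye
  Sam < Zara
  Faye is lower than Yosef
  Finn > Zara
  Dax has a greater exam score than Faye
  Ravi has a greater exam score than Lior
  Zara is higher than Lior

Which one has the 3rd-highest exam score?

Piecing the relations together gives one ordering: Sam < Faye < Dax < Lior < Zara < Finn < Bram < Ravi < Ivan < Yosef.
Counting 3 from the largest end gives Ravi.

Ravi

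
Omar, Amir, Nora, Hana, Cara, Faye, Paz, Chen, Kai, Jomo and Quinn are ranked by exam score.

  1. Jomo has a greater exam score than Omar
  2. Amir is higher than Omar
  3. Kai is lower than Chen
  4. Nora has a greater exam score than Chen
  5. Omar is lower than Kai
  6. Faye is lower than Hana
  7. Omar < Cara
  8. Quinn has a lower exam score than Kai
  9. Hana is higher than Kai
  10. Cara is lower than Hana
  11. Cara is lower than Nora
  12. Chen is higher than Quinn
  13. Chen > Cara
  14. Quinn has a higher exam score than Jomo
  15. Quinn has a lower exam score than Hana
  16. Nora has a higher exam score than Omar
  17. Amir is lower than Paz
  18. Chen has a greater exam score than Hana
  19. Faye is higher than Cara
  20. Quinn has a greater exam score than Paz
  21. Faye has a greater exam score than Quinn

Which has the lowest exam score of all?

Chaining upward from Omar: directly above it, Amir, Cara, Jomo, Kai, Nora; then Paz, Quinn, Faye, Hana, Chen.
That covers every other element, and nothing is given below Omar, so Omar is the lowest exam score.

Omar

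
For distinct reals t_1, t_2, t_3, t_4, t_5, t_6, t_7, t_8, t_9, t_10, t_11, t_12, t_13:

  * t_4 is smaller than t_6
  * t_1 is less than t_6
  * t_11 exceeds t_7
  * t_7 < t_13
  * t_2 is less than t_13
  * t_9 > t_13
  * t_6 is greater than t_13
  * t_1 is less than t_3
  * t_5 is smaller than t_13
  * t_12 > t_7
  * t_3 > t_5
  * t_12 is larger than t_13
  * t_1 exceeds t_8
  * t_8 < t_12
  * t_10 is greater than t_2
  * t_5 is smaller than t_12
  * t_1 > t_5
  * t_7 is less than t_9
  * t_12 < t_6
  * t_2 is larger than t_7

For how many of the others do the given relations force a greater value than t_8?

The elements the relations force above t_8 are t_1, t_12, t_6, t_3 — no chain reaches any other.
That is 4.

4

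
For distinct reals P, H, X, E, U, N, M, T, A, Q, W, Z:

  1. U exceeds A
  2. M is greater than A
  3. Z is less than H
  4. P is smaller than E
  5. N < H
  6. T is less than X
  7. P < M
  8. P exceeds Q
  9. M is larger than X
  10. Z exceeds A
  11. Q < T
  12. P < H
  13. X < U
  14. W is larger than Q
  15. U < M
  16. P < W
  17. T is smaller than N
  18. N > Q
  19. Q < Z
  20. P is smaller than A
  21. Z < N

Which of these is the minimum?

P is not least since Q < P; T is not least since Q < T; X is not least since T < X; A is not least since P < A; E is not least since P < E; Z is not least since A < Z; U is not least since X < U; W is not least since Q < W; N is not least since Q < N; M is not least since X < M; H is not least since N < H.
Only Q has nothing below it, so Q is the minimum.

Q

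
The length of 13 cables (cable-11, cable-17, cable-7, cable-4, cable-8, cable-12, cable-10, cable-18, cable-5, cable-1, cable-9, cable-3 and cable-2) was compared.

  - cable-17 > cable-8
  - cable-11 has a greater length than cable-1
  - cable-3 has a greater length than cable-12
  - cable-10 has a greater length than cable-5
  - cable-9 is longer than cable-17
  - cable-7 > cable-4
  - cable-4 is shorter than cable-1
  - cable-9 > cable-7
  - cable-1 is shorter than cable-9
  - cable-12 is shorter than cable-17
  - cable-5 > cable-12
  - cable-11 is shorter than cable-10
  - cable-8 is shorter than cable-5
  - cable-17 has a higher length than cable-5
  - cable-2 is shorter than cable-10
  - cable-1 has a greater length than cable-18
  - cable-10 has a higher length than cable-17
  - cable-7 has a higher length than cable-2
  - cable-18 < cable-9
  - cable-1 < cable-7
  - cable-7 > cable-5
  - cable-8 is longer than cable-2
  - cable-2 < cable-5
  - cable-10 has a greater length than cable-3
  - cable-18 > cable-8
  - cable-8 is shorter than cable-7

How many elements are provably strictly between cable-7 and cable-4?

1

The relations place cable-4 below cable-7. An element lies strictly between them when it is forced above cable-4 and also forced below cable-7.
Above cable-4: {cable-1, cable-9, cable-11, cable-10}. Below cable-7: {cable-12, cable-2, cable-8, cable-18, cable-1, cable-5}.
Intersection: {cable-1} — 1.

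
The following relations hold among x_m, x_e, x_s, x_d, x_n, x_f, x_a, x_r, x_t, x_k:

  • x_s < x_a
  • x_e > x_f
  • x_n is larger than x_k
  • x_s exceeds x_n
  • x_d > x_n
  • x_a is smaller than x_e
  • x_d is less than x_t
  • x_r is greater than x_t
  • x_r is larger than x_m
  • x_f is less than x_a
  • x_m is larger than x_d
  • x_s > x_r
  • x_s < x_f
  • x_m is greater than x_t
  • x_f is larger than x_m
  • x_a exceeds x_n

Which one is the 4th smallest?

x_t

Chaining the given pairs: x_k < x_n < x_d < x_t < x_m < x_r < x_s < x_f < x_a < x_e.
The 4th smallest is x_t.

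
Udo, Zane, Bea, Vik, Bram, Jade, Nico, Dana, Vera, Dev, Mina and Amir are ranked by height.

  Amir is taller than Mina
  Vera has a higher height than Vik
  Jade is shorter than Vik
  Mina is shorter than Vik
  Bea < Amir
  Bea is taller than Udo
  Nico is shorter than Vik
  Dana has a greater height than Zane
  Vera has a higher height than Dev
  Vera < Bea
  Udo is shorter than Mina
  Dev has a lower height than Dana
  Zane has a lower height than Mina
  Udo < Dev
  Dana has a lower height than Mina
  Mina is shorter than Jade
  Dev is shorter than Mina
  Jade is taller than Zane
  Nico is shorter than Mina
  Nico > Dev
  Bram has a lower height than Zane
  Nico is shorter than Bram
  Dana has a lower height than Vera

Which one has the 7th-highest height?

The consecutive relations fix a unique order: Udo < Dev < Nico < Bram < Zane < Dana < Mina < Jade < Vik < Vera < Bea < Amir.
Counting 7 from the largest end gives Dana.

Dana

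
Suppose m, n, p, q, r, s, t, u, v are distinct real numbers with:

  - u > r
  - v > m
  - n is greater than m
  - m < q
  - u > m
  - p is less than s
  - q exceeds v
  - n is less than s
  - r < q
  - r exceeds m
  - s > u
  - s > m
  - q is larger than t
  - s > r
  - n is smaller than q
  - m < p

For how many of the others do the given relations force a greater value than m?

Directly above m: v, r, p, n, u, s, q.
No other element is forced above m by the given relations, so the count is 7.

7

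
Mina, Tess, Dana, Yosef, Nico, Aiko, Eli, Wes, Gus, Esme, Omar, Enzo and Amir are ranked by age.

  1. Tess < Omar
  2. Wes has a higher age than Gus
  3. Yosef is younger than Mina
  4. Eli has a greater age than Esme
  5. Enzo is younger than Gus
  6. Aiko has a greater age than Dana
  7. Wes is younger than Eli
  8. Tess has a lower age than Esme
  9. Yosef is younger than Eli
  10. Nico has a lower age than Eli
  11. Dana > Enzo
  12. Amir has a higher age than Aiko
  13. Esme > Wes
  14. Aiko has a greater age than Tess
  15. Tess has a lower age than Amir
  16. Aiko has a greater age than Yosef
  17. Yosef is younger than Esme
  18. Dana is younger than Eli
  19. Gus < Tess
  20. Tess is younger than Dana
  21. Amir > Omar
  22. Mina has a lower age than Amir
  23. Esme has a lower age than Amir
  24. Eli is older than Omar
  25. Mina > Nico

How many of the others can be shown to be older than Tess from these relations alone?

Directly above Tess: Omar, Dana, Aiko, Esme, Amir.
One step further: Eli (6 so far).
Nothing else is reachable above Tess; 6 in all.

6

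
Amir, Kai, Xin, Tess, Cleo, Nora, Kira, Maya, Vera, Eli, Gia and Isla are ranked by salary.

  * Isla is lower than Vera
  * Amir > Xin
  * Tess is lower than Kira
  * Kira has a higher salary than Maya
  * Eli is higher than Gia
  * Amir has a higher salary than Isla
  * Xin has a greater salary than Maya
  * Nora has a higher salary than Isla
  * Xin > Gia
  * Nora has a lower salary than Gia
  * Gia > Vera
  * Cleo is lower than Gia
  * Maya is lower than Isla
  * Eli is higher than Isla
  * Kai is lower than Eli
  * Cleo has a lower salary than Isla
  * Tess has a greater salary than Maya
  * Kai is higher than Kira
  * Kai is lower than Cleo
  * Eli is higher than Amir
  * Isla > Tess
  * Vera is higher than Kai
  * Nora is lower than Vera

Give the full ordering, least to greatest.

Each adjacent pair is fixed by a given relation: Maya < Tess; Tess < Kira; Kira < Kai; Kai < Cleo; Cleo < Isla; Isla < Nora; Nora < Vera; Vera < Gia; Gia < Xin; Xin < Amir; Amir < Eli. Chaining them end to end gives the full order.

Maya < Tess < Kira < Kai < Cleo < Isla < Nora < Vera < Gia < Xin < Amir < Eli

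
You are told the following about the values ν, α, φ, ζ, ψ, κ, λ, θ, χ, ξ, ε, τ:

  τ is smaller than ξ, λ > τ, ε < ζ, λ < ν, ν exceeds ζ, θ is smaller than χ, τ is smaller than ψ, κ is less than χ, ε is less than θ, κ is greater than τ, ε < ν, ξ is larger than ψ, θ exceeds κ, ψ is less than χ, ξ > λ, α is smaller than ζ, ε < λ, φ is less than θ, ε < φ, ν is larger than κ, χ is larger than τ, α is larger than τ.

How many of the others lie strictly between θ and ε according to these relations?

1

The relations place ε below θ. An element lies strictly between them when it is forced above ε and also forced below θ.
Above ε: {φ, λ, χ, ξ, ζ, ν}. Below θ: {τ, κ, φ}.
Intersection: {φ} — 1.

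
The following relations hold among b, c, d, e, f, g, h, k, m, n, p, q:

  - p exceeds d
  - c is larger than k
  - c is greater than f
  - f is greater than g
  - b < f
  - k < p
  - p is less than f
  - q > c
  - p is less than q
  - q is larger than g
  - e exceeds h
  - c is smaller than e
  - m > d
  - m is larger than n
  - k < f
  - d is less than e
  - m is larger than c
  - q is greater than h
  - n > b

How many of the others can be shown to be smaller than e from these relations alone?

8

From e the given relations immediately reach d, h, c.
From those, k, f — 5 in total.
From those, b, g, p — 8 in total.
No other element is forced below e by the given relations, so the count is 8.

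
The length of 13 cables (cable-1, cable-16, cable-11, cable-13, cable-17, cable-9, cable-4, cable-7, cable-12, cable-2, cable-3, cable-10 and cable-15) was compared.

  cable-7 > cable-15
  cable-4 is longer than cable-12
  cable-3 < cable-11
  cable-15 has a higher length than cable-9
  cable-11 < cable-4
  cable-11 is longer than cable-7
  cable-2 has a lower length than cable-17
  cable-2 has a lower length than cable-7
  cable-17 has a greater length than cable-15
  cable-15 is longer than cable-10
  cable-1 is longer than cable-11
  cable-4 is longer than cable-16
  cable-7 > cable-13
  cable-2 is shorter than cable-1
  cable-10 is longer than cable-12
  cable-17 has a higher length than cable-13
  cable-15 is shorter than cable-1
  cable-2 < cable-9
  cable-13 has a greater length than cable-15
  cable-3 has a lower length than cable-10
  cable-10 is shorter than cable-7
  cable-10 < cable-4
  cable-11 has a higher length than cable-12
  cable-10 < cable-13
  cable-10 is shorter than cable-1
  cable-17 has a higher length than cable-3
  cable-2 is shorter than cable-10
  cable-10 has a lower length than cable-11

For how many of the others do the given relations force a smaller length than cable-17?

The elements the relations force below cable-17 are cable-3, cable-2, cable-12, cable-9, cable-10, cable-15, cable-13 — no chain reaches any other.
That is 7.

7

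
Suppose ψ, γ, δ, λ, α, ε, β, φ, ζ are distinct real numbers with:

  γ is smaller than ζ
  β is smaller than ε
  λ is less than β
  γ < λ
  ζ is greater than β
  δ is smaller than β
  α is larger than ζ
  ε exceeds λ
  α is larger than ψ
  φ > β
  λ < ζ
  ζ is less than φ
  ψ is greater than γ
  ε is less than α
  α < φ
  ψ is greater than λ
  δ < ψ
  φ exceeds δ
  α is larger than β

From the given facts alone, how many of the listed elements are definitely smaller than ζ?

4

Directly below ζ: γ, λ, β.
One step further: δ (4 so far).
No other element is forced below ζ by the given relations, so the count is 4.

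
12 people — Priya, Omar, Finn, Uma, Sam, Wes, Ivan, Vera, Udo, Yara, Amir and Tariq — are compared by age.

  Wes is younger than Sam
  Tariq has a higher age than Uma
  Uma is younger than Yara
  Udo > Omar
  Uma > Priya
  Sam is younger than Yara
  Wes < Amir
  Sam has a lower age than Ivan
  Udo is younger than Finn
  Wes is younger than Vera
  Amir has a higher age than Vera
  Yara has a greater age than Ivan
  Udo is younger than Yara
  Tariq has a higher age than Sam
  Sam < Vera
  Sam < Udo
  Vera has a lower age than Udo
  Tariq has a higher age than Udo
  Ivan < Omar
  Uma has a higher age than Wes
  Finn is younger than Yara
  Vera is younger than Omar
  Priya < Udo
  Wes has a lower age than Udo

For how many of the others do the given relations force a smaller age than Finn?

7

Directly below Finn: Udo.
One step further: Wes, Sam, Priya, Vera, Omar (6 so far).
One step further: Ivan (7 so far).
Nothing else is reachable below Finn; 7 in all.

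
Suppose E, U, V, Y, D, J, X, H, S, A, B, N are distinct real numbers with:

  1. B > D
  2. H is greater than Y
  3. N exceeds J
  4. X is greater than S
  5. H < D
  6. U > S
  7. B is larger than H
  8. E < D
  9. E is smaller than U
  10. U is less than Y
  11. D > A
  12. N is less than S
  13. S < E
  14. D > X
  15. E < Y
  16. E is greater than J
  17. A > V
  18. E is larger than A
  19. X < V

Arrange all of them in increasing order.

J < N < S < X < V < A < E < U < Y < H < D < B

Nothing is placed below J, so it is least; from there J < N; N < S; S < X; X < V; V < A; A < E; E < U; U < Y; Y < H; H < D; D < B, each given directly.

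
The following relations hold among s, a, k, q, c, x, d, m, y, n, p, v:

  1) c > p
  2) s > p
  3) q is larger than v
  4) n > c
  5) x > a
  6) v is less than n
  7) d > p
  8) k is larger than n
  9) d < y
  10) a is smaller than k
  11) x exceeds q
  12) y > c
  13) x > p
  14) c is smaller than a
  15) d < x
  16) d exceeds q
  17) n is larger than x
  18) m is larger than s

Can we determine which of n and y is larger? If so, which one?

Following every chain through n: above n we get k; below n we get p, v, c, q, a, d, x.
y is not reached, and no chain runs the other way from y to n.
So the given relations leave the order of n and y undetermined.

undetermined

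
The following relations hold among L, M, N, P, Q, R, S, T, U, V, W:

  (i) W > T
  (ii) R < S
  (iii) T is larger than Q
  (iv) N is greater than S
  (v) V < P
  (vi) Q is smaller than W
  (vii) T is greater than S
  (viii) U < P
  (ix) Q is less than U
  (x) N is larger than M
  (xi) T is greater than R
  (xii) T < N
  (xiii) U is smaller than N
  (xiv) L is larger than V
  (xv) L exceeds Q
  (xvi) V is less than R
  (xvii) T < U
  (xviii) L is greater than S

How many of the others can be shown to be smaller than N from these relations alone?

7

The elements the relations force below N are V, M, Q, R, S, T, U — no chain reaches any other.
That is 7.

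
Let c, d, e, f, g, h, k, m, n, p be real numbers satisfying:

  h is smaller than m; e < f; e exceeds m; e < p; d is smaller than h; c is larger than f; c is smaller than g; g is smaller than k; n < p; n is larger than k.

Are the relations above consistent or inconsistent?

consistent

Every relation is compatible with d < h < m < e < f < c < g < k < n < p; the set is consistent.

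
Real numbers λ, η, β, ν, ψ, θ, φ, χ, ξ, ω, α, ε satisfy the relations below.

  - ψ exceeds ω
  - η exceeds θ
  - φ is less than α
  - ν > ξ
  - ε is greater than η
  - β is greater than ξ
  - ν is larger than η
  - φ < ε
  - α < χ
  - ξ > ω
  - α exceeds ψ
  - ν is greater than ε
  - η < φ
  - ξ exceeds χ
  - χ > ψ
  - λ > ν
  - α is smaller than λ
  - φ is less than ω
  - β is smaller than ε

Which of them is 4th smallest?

ω

The consecutive relations fix a unique order: θ < η < φ < ω < ψ < α < χ < ξ < β < ε < ν < λ.
Counting 4 from the smallest end gives ω.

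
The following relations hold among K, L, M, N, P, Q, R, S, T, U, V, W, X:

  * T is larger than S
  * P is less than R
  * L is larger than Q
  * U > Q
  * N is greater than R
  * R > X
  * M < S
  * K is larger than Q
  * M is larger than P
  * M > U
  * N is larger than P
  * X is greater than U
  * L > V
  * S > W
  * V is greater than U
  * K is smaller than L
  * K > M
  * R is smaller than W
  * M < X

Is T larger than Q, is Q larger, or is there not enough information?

Q < U and U < M give Q < M.
Then M < X extends the chain to X.
Then X < R extends the chain to R.
Then R < W extends the chain to W.
With W < S: Q < U < M < X < R < W < S.
Then S < T extends the chain to T.
So T is larger.

T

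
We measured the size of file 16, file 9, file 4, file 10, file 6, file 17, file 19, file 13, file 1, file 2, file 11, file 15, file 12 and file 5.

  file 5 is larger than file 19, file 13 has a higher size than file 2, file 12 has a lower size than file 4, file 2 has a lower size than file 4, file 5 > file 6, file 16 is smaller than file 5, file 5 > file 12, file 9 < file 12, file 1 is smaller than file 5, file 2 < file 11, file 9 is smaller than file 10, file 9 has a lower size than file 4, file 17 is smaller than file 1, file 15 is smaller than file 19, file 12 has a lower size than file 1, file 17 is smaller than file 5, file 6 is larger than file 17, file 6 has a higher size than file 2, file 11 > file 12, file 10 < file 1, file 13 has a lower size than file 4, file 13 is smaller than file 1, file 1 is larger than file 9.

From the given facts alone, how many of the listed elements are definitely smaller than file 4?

The elements the relations force below file 4 are file 2, file 9, file 12, file 13 — no chain reaches any other.
That is 4.

4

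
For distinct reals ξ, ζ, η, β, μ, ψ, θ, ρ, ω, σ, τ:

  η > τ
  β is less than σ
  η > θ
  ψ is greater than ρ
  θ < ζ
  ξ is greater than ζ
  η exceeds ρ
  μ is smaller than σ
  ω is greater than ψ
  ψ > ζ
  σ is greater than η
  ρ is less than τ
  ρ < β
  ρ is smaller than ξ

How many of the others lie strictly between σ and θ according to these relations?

1

Chaining upward from θ reaches: ζ, ψ, η, ω, ξ.
Chaining downward from σ reaches: ρ, τ, η, β, μ.
Strictly between θ and σ are those in both lists: η — 1 element.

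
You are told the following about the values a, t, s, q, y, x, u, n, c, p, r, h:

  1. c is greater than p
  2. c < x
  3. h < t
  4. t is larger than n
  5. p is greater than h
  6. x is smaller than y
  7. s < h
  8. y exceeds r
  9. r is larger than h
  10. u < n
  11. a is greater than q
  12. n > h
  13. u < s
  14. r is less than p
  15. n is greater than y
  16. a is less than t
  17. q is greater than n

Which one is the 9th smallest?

Chaining the given pairs: u < s < h < r < p < c < x < y < n < q < a < t.
The 9th smallest is n.

n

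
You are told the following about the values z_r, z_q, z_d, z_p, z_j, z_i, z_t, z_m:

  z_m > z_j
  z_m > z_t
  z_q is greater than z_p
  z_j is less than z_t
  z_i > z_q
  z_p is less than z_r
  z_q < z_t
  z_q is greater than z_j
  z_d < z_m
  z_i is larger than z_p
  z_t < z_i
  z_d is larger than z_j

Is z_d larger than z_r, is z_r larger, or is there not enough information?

undetermined

Following every chain through z_d: above z_d we get z_m; below z_d we get z_j.
z_r is not reached, and no chain runs the other way from z_r to z_d.
So the given relations leave the order of z_d and z_r undetermined.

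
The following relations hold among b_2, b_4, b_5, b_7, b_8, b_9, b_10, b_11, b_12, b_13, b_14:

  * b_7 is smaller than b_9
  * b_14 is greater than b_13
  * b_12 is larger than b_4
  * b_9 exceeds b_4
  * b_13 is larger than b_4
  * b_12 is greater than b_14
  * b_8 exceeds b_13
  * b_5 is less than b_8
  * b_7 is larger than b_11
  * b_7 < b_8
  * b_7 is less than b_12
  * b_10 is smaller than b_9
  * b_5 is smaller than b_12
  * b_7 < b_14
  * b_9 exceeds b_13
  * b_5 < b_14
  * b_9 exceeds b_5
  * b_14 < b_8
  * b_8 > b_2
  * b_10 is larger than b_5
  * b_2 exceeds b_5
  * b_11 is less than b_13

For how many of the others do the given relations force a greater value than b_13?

The elements the relations force above b_13 are b_9, b_14, b_8, b_12 — no chain reaches any other.
That is 4.

4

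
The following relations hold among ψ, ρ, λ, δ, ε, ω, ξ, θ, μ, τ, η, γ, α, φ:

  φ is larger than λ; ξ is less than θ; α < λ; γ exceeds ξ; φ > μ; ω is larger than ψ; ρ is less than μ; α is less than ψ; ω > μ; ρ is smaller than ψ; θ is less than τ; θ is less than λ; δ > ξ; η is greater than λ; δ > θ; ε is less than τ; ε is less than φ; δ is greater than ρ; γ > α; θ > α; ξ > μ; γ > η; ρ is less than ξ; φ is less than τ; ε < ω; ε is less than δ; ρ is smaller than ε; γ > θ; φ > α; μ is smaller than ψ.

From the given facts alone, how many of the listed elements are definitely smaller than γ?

7

From γ the given relations immediately reach α, ξ, θ, η.
From those, ρ, μ, λ — 7 in total.
No other element is forced below γ by the given relations, so the count is 7.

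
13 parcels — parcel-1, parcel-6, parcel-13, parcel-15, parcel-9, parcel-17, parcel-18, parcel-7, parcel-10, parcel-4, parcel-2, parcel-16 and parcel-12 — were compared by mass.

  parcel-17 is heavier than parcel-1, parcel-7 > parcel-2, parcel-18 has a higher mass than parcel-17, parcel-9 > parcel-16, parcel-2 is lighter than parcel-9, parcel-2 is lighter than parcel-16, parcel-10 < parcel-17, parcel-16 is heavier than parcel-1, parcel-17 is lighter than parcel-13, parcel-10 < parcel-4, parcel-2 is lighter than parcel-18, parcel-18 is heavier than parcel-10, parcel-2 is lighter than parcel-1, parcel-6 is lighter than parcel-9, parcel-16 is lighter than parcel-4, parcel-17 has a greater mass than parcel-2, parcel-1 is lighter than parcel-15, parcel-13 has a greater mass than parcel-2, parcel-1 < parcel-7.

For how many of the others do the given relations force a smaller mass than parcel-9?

The elements the relations force below parcel-9 are parcel-6, parcel-2, parcel-1, parcel-16 — no chain reaches any other.
That is 4.

4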